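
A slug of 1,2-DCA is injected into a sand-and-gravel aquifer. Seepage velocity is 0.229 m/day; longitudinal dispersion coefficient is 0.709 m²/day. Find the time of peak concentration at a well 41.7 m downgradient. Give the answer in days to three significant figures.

For the 1D instantaneous-source solution, setting ∂C/∂t = 0 at fixed x gives v²t² + 2Dt − x² = 0, so t = (√(D² + v²x²) − D)/v².
√(D² + v²x²) = √(0.709² + 0.229² × 41.7²) = 9.576; v² = 0.052441.
t = (9.576 − 0.709)/0.052441 = 169 days (vs. the pure-advection estimate x/v = 182 d).

169 days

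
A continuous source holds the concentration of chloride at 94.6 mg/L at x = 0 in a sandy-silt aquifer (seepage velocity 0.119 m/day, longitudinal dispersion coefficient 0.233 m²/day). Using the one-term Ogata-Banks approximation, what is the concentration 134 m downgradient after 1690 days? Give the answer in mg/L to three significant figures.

For a continuous step input, C/C₀ ≈ ½·erfc((x−vt)/(2√(Dt))).
vt = 0.119 × 1690 = 201.11 m and 2√(Dt) = 2√(0.233 × 1690) = 39.69 m.
Argument (x−vt)/(2√(Dt)) = (134 − 201.11)/39.69 = -1.691; ½·erfc(-1.691) = 0.9916.
C = 94.6 × 0.9916 = 93.8 mg/L.

93.8 mg/L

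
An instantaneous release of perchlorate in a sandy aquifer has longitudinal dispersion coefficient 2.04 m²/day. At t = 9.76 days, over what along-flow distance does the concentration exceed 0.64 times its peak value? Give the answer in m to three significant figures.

11.9 m

The plume is Gaussian with σ = √(2Dt) = √(2 × 2.04 × 9.76) = 6.310 m.
C/C_peak = exp(−Δx²/(2σ²)) = 0.64 ⇒ Δx = σ·√(−2 ln 0.64) = 6.310 × 0.9448 = 5.962 m.
Width = 2Δx = 11.9 m.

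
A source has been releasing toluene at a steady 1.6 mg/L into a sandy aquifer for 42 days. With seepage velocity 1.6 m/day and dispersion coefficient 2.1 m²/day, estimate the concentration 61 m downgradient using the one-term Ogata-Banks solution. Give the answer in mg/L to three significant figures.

1.09 mg/L

For a continuous step input, C/C₀ ≈ ½·erfc((x−vt)/(2√(Dt))).
vt = 1.6 × 42 = 67.2 m and 2√(Dt) = 2√(2.1 × 42) = 18.78 m.
Argument (x−vt)/(2√(Dt)) = (61 − 67.2)/18.78 = -0.3301; ½·erfc(-0.3301) = 0.6797.
C = 1.6 × 0.6797 = 1.09 mg/L.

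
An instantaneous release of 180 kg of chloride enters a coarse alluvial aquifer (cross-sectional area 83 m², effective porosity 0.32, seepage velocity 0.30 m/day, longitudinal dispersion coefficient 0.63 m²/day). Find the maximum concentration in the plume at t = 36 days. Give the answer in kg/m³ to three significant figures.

0.401 kg/m³

The peak of an instantaneous 1D plume sits at x = vt; there the Gaussian factor is 1 and C_max = M/(n_e·A·√(4πDt)), where n_e·A is the pore area the mass is dissolved in.
√(4πDt) = √(4π × 0.63 × 36) = 16.88 m, so C_max = 180/(0.32 × 83 × 16.88) = 0.401 kg/m³.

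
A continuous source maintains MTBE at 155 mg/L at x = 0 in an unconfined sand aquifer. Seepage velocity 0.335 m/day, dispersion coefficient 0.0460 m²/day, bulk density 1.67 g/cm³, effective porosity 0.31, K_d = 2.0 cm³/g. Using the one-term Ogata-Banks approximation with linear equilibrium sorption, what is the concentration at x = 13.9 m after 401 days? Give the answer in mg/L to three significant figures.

Retardation factor R = 1 + ρ_b·K_d/n = 1 + 1.67 × 2.0/0.31 = 11.77.
Sorption retards both mechanisms: v_R = v/R = 0.02846 m/day, D_R = D/R = 0.003908 m²/day.
v_R·t = 0.02846 × 401 = 11.41246 m; 2√(D_R t) = 2.504 m; argument = (13.9 − 11.41246)/2.504 = 0.9934.
C = C₀ × ½·erfc(0.9934) = 155 × 0.08003 = 12.4 mg/L.

12.4 mg/L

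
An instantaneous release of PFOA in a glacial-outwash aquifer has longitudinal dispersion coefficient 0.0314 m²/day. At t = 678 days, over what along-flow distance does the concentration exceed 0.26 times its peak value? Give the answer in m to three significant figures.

The plume is Gaussian with σ = √(2Dt) = √(2 × 0.0314 × 678) = 6.525 m.
C/C_peak = exp(−Δx²/(2σ²)) = 0.26 ⇒ Δx = σ·√(−2 ln 0.26) = 6.525 × 1.641 = 10.71 m.
Width = 2Δx = 21.4 m.

21.4 m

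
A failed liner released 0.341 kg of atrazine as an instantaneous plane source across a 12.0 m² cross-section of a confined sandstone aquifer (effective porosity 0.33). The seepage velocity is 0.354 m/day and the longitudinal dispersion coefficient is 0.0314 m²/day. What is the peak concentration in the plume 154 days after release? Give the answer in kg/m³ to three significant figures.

The peak of an instantaneous 1D plume sits at x = vt; there the Gaussian factor is 1 and C_max = M/(n_e·A·√(4πDt)), where n_e·A is the pore area the mass is dissolved in.
√(4πDt) = √(4π × 0.0314 × 154) = 7.795 m, so C_max = 0.341/(0.33 × 12.0 × 7.795) = 0.0110 kg/m³.

0.0110 kg/m³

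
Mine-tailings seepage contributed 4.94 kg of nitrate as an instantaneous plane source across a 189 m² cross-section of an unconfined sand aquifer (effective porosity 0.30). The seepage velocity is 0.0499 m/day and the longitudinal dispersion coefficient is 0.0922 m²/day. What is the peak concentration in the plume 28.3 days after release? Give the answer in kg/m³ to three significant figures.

The peak of an instantaneous 1D plume sits at x = vt; there the Gaussian factor is 1 and C_max = M/(n_e·A·√(4πDt)), where n_e·A is the pore area the mass is dissolved in.
√(4πDt) = √(4π × 0.0922 × 28.3) = 5.726 m, so C_max = 4.94/(0.30 × 189 × 5.726) = 0.0152 kg/m³.

0.0152 kg/m³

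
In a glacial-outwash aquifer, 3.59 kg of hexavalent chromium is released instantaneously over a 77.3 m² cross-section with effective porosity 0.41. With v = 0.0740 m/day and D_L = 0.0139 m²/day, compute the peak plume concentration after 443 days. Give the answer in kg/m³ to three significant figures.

The peak of an instantaneous 1D plume sits at x = vt; there the Gaussian factor is 1 and C_max = M/(n_e·A·√(4πDt)), where n_e·A is the pore area the mass is dissolved in.
√(4πDt) = √(4π × 0.0139 × 443) = 8.797 m, so C_max = 3.59/(0.41 × 77.3 × 8.797) = 0.0129 kg/m³.

0.0129 kg/m³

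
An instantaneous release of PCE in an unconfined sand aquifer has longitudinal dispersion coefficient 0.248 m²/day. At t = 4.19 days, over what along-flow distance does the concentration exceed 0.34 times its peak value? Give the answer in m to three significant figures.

The plume is Gaussian with σ = √(2Dt) = √(2 × 0.248 × 4.19) = 1.442 m.
C/C_peak = exp(−Δx²/(2σ²)) = 0.34 ⇒ Δx = σ·√(−2 ln 0.34) = 1.442 × 1.469 = 2.118 m.
Width = 2Δx = 4.24 m.

4.24 m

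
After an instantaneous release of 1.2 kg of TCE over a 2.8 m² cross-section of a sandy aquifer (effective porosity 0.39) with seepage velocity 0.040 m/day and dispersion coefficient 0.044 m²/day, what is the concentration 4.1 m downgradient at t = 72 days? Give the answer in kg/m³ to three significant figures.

0.155 kg/m³

For an instantaneous plane source, C(x,t) = M/(n_e·A·√(4πDt)) · exp(−(x−vt)²/(4Dt)), with n_e·A the pore (flow) area.
Plume center vt = 0.040 × 72 = 2.88 m, so the well at 4.1 m is 1.22 m downgradient of the peak.
√(4πDt) = 6.310 m, giving peak height M/(n_e·A·√(4πDt)) = 1.2/(0.39 × 2.8 × 6.310) = 0.1742 kg/m³.
(x−vt)²/(4Dt) = (1.22)²/(4 × 0.044 × 72) = 0.1175; exp(−0.1175) = 0.8891.
C = 0.1742 × 0.8891 = 0.155 kg/m³.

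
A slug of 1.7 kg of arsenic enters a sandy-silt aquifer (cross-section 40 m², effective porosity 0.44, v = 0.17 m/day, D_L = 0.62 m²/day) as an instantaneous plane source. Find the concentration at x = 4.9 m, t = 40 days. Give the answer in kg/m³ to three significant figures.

0.00528 kg/m³

For an instantaneous plane source, C(x,t) = M/(n_e·A·√(4πDt)) · exp(−(x−vt)²/(4Dt)), with n_e·A the pore (flow) area.
Plume center vt = 0.17 × 40 = 6.8 m, so the well at 4.9 m is 1.9 m upgradient of the peak.
√(4πDt) = 17.65 m, giving peak height M/(n_e·A·√(4πDt)) = 1.7/(0.44 × 40 × 17.65) = 0.005473 kg/m³.
(x−vt)²/(4Dt) = (-1.9)²/(4 × 0.62 × 40) = 0.03639; exp(−0.03639) = 0.9643.
C = 0.005473 × 0.9643 = 0.00528 kg/m³.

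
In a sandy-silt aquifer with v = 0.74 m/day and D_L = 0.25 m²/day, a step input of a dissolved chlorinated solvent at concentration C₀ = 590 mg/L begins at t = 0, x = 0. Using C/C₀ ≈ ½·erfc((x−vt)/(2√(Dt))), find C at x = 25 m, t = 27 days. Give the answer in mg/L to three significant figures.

For a continuous step input, C/C₀ ≈ ½·erfc((x−vt)/(2√(Dt))).
vt = 0.74 × 27 = 19.98 m and 2√(Dt) = 2√(0.25 × 27) = 5.196 m.
Argument (x−vt)/(2√(Dt)) = (25 − 19.98)/5.196 = 0.9661; ½·erfc(0.9661) = 0.08593.
C = 590 × 0.08593 = 50.7 mg/L.

50.7 mg/L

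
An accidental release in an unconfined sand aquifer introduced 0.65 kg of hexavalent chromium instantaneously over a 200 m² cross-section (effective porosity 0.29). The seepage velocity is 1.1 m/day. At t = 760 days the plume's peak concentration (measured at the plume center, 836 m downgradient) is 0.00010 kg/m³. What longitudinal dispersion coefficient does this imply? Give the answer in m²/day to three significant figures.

1.32 m²/day

At the plume center C_max = M/(n_e·A·√(4πDt)), so D = M²/(4πt·(n_e·A·C_max)²).
n_e·A·C_max = 0.29 × 200 × 0.00010 = 0.005800 kg/m.
D = 0.65²/(4π × 760 × 0.005800²) = 1.32 m²/day.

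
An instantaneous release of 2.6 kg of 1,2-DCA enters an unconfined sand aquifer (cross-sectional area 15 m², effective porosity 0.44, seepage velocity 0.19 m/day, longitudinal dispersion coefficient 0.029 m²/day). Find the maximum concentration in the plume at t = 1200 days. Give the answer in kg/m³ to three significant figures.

0.0188 kg/m³

The peak of an instantaneous 1D plume sits at x = vt; there the Gaussian factor is 1 and C_max = M/(n_e·A·√(4πDt)), where n_e·A is the pore area the mass is dissolved in.
√(4πDt) = √(4π × 0.029 × 1200) = 20.91 m, so C_max = 2.6/(0.44 × 15 × 20.91) = 0.0188 kg/m³.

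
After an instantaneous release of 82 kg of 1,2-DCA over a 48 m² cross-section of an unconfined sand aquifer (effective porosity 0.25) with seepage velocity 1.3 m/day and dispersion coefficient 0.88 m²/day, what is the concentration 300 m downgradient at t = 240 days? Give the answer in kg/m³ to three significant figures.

For an instantaneous plane source, C(x,t) = M/(n_e·A·√(4πDt)) · exp(−(x−vt)²/(4Dt)), with n_e·A the pore (flow) area.
Plume center vt = 1.3 × 240 = 312 m, so the well at 300 m is 12 m upgradient of the peak.
√(4πDt) = 51.52 m, giving peak height M/(n_e·A·√(4πDt)) = 82/(0.25 × 48 × 51.52) = 0.1326 kg/m³.
(x−vt)²/(4Dt) = (-12)²/(4 × 0.88 × 240) = 0.1705; exp(−0.1705) = 0.8432.
C = 0.1326 × 0.8432 = 0.112 kg/m³.

0.112 kg/m³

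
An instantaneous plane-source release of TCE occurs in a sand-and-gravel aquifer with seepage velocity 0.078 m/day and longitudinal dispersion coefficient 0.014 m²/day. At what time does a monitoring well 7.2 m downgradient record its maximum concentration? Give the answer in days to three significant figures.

For the 1D instantaneous-source solution, setting ∂C/∂t = 0 at fixed x gives v²t² + 2Dt − x² = 0, so t = (√(D² + v²x²) − D)/v².
√(D² + v²x²) = √(0.014² + 0.078² × 7.2²) = 0.5618; v² = 0.006084.
t = (0.5618 − 0.014)/0.006084 = 90.0 days (vs. the pure-advection estimate x/v = 92.3 d).

90.0 days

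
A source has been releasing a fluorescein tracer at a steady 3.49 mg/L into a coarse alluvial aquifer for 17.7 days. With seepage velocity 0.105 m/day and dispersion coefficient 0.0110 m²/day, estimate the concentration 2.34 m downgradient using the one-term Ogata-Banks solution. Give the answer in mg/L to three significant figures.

For a continuous step input, C/C₀ ≈ ½·erfc((x−vt)/(2√(Dt))).
vt = 0.105 × 17.7 = 1.8585 m and 2√(Dt) = 2√(0.0110 × 17.7) = 0.8825 m.
Argument (x−vt)/(2√(Dt)) = (2.34 − 1.8585)/0.8825 = 0.5456; ½·erfc(0.5456) = 0.2202.
C = 3.49 × 0.2202 = 0.768 mg/L.

0.768 mg/L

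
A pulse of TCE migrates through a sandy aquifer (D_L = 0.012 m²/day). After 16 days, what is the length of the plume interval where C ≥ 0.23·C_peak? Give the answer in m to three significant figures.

2.12 m

The plume is Gaussian with σ = √(2Dt) = √(2 × 0.012 × 16) = 0.6197 m.
C/C_peak = exp(−Δx²/(2σ²)) = 0.23 ⇒ Δx = σ·√(−2 ln 0.23) = 0.6197 × 1.714 = 1.062 m.
Width = 2Δx = 2.12 m.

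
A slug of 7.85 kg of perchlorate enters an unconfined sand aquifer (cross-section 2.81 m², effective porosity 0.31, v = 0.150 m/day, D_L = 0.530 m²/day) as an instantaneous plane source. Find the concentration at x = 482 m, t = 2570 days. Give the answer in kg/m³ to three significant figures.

For an instantaneous plane source, C(x,t) = M/(n_e·A·√(4πDt)) · exp(−(x−vt)²/(4Dt)), with n_e·A the pore (flow) area.
Plume center vt = 0.150 × 2570 = 385.5 m, so the well at 482 m is 96.5 m downgradient of the peak.
√(4πDt) = 130.8 m, giving peak height M/(n_e·A·√(4πDt)) = 7.85/(0.31 × 2.81 × 130.8) = 0.06890 kg/m³.
(x−vt)²/(4Dt) = (96.5)²/(4 × 0.530 × 2570) = 1.709; exp(−1.709) = 0.1810.
C = 0.06890 × 0.1810 = 0.0125 kg/m³.

0.0125 kg/m³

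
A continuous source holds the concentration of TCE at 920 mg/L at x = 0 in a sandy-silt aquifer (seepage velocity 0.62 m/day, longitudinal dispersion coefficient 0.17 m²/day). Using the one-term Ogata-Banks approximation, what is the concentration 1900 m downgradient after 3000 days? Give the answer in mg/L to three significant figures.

For a continuous step input, C/C₀ ≈ ½·erfc((x−vt)/(2√(Dt))).
vt = 0.62 × 3000 = 1860 m and 2√(Dt) = 2√(0.17 × 3000) = 45.17 m.
Argument (x−vt)/(2√(Dt)) = (1900 − 1860)/45.17 = 0.8855; ½·erfc(0.8855) = 0.1052.
C = 920 × 0.1052 = 96.8 mg/L.

96.8 mg/L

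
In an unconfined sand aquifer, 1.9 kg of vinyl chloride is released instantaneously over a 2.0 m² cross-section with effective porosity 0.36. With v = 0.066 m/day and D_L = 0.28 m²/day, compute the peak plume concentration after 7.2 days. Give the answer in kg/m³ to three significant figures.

The peak of an instantaneous 1D plume sits at x = vt; there the Gaussian factor is 1 and C_max = M/(n_e·A·√(4πDt)), where n_e·A is the pore area the mass is dissolved in.
√(4πDt) = √(4π × 0.28 × 7.2) = 5.033 m, so C_max = 1.9/(0.36 × 2.0 × 5.033) = 0.524 kg/m³.

0.524 kg/m³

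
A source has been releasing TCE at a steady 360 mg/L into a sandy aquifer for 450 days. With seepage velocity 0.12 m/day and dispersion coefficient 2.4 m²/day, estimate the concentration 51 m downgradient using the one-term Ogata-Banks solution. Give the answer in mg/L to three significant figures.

189 mg/L

For a continuous step input, C/C₀ ≈ ½·erfc((x−vt)/(2√(Dt))).
vt = 0.12 × 450 = 54 m and 2√(Dt) = 2√(2.4 × 450) = 65.73 m.
Argument (x−vt)/(2√(Dt)) = (51 − 54)/65.73 = -0.04564; ½·erfc(-0.04564) = 0.5257.
C = 360 × 0.5257 = 189 mg/L.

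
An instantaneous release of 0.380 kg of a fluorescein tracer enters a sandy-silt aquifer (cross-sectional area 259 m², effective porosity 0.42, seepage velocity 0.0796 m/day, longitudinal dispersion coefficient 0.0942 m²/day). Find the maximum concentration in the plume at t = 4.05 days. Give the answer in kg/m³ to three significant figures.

The peak of an instantaneous 1D plume sits at x = vt; there the Gaussian factor is 1 and C_max = M/(n_e·A·√(4πDt)), where n_e·A is the pore area the mass is dissolved in.
√(4πDt) = √(4π × 0.0942 × 4.05) = 2.190 m, so C_max = 0.380/(0.42 × 259 × 2.190) = 0.00160 kg/m³.

0.00160 kg/m³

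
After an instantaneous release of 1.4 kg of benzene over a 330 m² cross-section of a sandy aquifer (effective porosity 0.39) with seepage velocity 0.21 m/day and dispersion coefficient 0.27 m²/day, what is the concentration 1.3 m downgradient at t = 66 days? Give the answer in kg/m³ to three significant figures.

For an instantaneous plane source, C(x,t) = M/(n_e·A·√(4πDt)) · exp(−(x−vt)²/(4Dt)), with n_e·A the pore (flow) area.
Plume center vt = 0.21 × 66 = 13.86 m, so the well at 1.3 m is 12.56 m upgradient of the peak.
√(4πDt) = 14.96 m, giving peak height M/(n_e·A·√(4πDt)) = 1.4/(0.39 × 330 × 14.96) = 0.0007271 kg/m³.
(x−vt)²/(4Dt) = (-12.56)²/(4 × 0.27 × 66) = 2.213; exp(−2.213) = 0.1094.
C = 0.0007271 × 0.1094 = 7.95e-05 kg/m³.

7.95e-05 kg/m³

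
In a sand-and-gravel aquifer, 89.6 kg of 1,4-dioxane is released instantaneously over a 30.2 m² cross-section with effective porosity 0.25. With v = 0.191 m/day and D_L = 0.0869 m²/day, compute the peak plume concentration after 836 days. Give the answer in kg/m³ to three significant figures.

The peak of an instantaneous 1D plume sits at x = vt; there the Gaussian factor is 1 and C_max = M/(n_e·A·√(4πDt)), where n_e·A is the pore area the mass is dissolved in.
√(4πDt) = √(4π × 0.0869 × 836) = 30.21 m, so C_max = 89.6/(0.25 × 30.2 × 30.21) = 0.393 kg/m³.

0.393 kg/m³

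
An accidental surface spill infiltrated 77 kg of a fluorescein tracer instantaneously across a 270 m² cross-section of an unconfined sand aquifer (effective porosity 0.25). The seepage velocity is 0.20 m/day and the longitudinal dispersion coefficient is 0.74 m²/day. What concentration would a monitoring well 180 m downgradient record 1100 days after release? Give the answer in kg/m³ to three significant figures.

For an instantaneous plane source, C(x,t) = M/(n_e·A·√(4πDt)) · exp(−(x−vt)²/(4Dt)), with n_e·A the pore (flow) area.
Plume center vt = 0.20 × 1100 = 220 m, so the well at 180 m is 40 m upgradient of the peak.
√(4πDt) = 101.1 m, giving peak height M/(n_e·A·√(4πDt)) = 77/(0.25 × 270 × 101.1) = 0.01128 kg/m³.
(x−vt)²/(4Dt) = (-40)²/(4 × 0.74 × 1100) = 0.4914; exp(−0.4914) = 0.6118.
C = 0.01128 × 0.6118 = 0.00690 kg/m³.

0.00690 kg/m³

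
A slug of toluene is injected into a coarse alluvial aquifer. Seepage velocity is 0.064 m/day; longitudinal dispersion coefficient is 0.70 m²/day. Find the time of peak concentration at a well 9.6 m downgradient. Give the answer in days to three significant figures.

56.5 days

For the 1D instantaneous-source solution, setting ∂C/∂t = 0 at fixed x gives v²t² + 2Dt − x² = 0, so t = (√(D² + v²x²) − D)/v².
√(D² + v²x²) = √(0.70² + 0.064² × 9.6²) = 0.9314; v² = 0.004096.
t = (0.9314 − 0.70)/0.004096 = 56.5 days (vs. the pure-advection estimate x/v = 150 d).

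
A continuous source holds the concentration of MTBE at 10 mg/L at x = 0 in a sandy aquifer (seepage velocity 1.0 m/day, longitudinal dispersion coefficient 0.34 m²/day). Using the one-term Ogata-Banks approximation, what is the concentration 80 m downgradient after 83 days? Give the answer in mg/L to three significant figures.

For a continuous step input, C/C₀ ≈ ½·erfc((x−vt)/(2√(Dt))).
vt = 1.0 × 83 = 83 m and 2√(Dt) = 2√(0.34 × 83) = 10.62 m.
Argument (x−vt)/(2√(Dt)) = (80 − 83)/10.62 = -0.2825; ½·erfc(-0.2825) = 0.6552.
C = 10 × 0.6552 = 6.55 mg/L.

6.55 mg/L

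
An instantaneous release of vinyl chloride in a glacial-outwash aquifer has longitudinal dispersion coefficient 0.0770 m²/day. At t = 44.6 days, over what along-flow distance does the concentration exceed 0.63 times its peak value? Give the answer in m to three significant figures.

The plume is Gaussian with σ = √(2Dt) = √(2 × 0.0770 × 44.6) = 2.621 m.
C/C_peak = exp(−Δx²/(2σ²)) = 0.63 ⇒ Δx = σ·√(−2 ln 0.63) = 2.621 × 0.9613 = 2.520 m.
Width = 2Δx = 5.04 m.

5.04 m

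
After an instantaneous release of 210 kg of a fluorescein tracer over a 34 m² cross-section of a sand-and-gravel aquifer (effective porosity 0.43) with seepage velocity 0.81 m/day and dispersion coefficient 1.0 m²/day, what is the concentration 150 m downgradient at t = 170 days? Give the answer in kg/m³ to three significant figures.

0.249 kg/m³

For an instantaneous plane source, C(x,t) = M/(n_e·A·√(4πDt)) · exp(−(x−vt)²/(4Dt)), with n_e·A the pore (flow) area.
Plume center vt = 0.81 × 170 = 137.7 m, so the well at 150 m is 12.3 m downgradient of the peak.
√(4πDt) = 46.22 m, giving peak height M/(n_e·A·√(4πDt)) = 210/(0.43 × 34 × 46.22) = 0.3108 kg/m³.
(x−vt)²/(4Dt) = (12.3)²/(4 × 1.0 × 170) = 0.2225; exp(−0.2225) = 0.8005.
C = 0.3108 × 0.8005 = 0.249 kg/m³.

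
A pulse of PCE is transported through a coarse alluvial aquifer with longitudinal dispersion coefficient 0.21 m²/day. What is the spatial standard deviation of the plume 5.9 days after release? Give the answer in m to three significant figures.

1.57 m

Dispersive spreading gives a Gaussian with σ² = 2Dt; advection only shifts the center.
σ = √(2 × 0.21 × 5.9) = 1.57 m.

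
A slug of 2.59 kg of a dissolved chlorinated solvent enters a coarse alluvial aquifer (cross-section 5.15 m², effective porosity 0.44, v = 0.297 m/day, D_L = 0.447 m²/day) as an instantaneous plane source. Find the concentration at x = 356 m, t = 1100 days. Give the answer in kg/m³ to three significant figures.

For an instantaneous plane source, C(x,t) = M/(n_e·A·√(4πDt)) · exp(−(x−vt)²/(4Dt)), with n_e·A the pore (flow) area.
Plume center vt = 0.297 × 1100 = 326.7 m, so the well at 356 m is 29.3 m downgradient of the peak.
√(4πDt) = 78.61 m, giving peak height M/(n_e·A·√(4πDt)) = 2.59/(0.44 × 5.15 × 78.61) = 0.01454 kg/m³.
(x−vt)²/(4Dt) = (29.3)²/(4 × 0.447 × 1100) = 0.4365; exp(−0.4365) = 0.6463.
C = 0.01454 × 0.6463 = 0.00940 kg/m³.

0.00940 kg/m³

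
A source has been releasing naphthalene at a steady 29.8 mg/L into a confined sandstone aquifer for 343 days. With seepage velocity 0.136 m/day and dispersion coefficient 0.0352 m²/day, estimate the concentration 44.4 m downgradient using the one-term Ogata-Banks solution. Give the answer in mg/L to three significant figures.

20.2 mg/L

For a continuous step input, C/C₀ ≈ ½·erfc((x−vt)/(2√(Dt))).
vt = 0.136 × 343 = 46.648 m and 2√(Dt) = 2√(0.0352 × 343) = 6.949 m.
Argument (x−vt)/(2√(Dt)) = (44.4 − 46.648)/6.949 = -0.3235; ½·erfc(-0.3235) = 0.6763.
C = 29.8 × 0.6763 = 20.2 mg/L.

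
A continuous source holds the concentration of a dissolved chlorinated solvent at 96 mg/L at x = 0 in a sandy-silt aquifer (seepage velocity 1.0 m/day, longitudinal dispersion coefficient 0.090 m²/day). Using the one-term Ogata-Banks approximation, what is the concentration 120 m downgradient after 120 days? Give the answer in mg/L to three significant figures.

48.0 mg/L

For a continuous step input, C/C₀ ≈ ½·erfc((x−vt)/(2√(Dt))).
vt = 1.0 × 120 = 120 m and 2√(Dt) = 2√(0.090 × 120) = 6.573 m.
Argument (x−vt)/(2√(Dt)) = (120 − 120)/6.573 = 0; ½·erfc(0) = 0.5000.
C = 96 × 0.5000 = 48.0 mg/L.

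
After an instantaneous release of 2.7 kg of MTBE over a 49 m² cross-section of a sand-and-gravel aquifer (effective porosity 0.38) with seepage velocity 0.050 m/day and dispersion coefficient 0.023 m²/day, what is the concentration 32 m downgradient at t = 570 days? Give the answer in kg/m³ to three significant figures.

0.00894 kg/m³

For an instantaneous plane source, C(x,t) = M/(n_e·A·√(4πDt)) · exp(−(x−vt)²/(4Dt)), with n_e·A the pore (flow) area.
Plume center vt = 0.050 × 570 = 28.5 m, so the well at 32 m is 3.5 m downgradient of the peak.
√(4πDt) = 12.84 m, giving peak height M/(n_e·A·√(4πDt)) = 2.7/(0.38 × 49 × 12.84) = 0.01129 kg/m³.
(x−vt)²/(4Dt) = (3.5)²/(4 × 0.023 × 570) = 0.2336; exp(−0.2336) = 0.7917.
C = 0.01129 × 0.7917 = 0.00894 kg/m³.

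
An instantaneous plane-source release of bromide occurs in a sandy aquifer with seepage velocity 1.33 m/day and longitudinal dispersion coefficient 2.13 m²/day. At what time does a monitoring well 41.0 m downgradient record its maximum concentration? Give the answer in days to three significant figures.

29.6 days

For the 1D instantaneous-source solution, setting ∂C/∂t = 0 at fixed x gives v²t² + 2Dt − x² = 0, so t = (√(D² + v²x²) − D)/v².
√(D² + v²x²) = √(2.13² + 1.33² × 41.0²) = 54.57; v² = 1.7689.
t = (54.57 − 2.13)/1.7689 = 29.6 days (vs. the pure-advection estimate x/v = 30.8 d).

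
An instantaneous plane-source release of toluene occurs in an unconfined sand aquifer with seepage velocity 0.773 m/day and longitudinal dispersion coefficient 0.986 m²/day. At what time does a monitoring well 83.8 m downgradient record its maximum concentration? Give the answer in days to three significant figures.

107 days

For the 1D instantaneous-source solution, setting ∂C/∂t = 0 at fixed x gives v²t² + 2Dt − x² = 0, so t = (√(D² + v²x²) − D)/v².
√(D² + v²x²) = √(0.986² + 0.773² × 83.8²) = 64.78; v² = 0.597529.
t = (64.78 − 0.986)/0.597529 = 107 days (vs. the pure-advection estimate x/v = 108 d).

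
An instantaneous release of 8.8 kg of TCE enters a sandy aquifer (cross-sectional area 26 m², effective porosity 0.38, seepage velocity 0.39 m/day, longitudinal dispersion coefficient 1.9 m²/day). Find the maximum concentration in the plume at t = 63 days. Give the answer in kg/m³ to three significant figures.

The peak of an instantaneous 1D plume sits at x = vt; there the Gaussian factor is 1 and C_max = M/(n_e·A·√(4πDt)), where n_e·A is the pore area the mass is dissolved in.
√(4πDt) = √(4π × 1.9 × 63) = 38.78 m, so C_max = 8.8/(0.38 × 26 × 38.78) = 0.0230 kg/m³.

0.0230 kg/m³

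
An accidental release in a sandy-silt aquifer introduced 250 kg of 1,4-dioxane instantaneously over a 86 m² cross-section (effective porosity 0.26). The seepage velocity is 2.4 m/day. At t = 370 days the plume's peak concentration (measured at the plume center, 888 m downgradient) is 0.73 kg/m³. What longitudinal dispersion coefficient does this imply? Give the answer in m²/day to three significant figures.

0.0505 m²/day

At the plume center C_max = M/(n_e·A·√(4πDt)), so D = M²/(4πt·(n_e·A·C_max)²).
n_e·A·C_max = 0.26 × 86 × 0.73 = 16.32 kg/m.
D = 250²/(4π × 370 × 16.32²) = 0.0505 m²/day.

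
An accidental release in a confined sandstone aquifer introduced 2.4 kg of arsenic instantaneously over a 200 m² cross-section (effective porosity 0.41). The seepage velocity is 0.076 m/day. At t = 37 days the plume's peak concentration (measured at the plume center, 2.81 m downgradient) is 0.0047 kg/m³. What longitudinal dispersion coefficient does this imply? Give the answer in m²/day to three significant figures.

0.0834 m²/day

At the plume center C_max = M/(n_e·A·√(4πDt)), so D = M²/(4πt·(n_e·A·C_max)²).
n_e·A·C_max = 0.41 × 200 × 0.0047 = 0.3854 kg/m.
D = 2.4²/(4π × 37 × 0.3854²) = 0.0834 m²/day.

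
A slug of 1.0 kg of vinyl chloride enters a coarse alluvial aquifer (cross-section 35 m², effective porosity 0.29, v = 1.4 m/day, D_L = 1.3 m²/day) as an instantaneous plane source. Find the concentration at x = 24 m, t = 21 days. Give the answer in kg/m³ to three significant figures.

0.00407 kg/m³

For an instantaneous plane source, C(x,t) = M/(n_e·A·√(4πDt)) · exp(−(x−vt)²/(4Dt)), with n_e·A the pore (flow) area.
Plume center vt = 1.4 × 21 = 29.4 m, so the well at 24 m is 5.4 m upgradient of the peak.
√(4πDt) = 18.52 m, giving peak height M/(n_e·A·√(4πDt)) = 1.0/(0.29 × 35 × 18.52) = 0.005320 kg/m³.
(x−vt)²/(4Dt) = (-5.4)²/(4 × 1.3 × 21) = 0.2670; exp(−0.2670) = 0.7657.
C = 0.005320 × 0.7657 = 0.00407 kg/m³.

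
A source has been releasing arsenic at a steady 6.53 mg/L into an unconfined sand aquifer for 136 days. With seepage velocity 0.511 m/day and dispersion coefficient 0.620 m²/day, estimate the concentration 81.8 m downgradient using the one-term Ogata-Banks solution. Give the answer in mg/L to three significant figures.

1.12 mg/L

For a continuous step input, C/C₀ ≈ ½·erfc((x−vt)/(2√(Dt))).
vt = 0.511 × 136 = 69.496 m and 2√(Dt) = 2√(0.620 × 136) = 18.37 m.
Argument (x−vt)/(2√(Dt)) = (81.8 − 69.496)/18.37 = 0.6698; ½·erfc(0.6698) = 0.1718.
C = 6.53 × 0.1718 = 1.12 mg/L.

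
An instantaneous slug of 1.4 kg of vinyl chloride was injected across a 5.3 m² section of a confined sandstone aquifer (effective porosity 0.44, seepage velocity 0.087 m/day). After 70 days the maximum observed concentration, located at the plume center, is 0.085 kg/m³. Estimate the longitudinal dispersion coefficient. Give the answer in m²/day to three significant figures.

At the plume center C_max = M/(n_e·A·√(4πDt)), so D = M²/(4πt·(n_e·A·C_max)²).
n_e·A·C_max = 0.44 × 5.3 × 0.085 = 0.1982 kg/m.
D = 1.4²/(4π × 70 × 0.1982²) = 0.0567 m²/day.

0.0567 m²/day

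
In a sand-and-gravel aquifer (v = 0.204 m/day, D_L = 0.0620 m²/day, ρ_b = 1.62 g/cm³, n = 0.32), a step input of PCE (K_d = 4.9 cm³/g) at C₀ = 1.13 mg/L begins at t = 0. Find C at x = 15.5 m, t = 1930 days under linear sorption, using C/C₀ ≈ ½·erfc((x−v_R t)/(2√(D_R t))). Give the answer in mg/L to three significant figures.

0.529 mg/L

Retardation factor R = 1 + ρ_b·K_d/n = 1 + 1.62 × 4.9/0.32 = 25.81.
Sorption retards both mechanisms: v_R = v/R = 0.007904 m/day, D_R = D/R = 0.002402 m²/day.
v_R·t = 0.007904 × 1930 = 15.25472 m; 2√(D_R t) = 4.306 m; argument = (15.5 − 15.25472)/4.306 = 0.05696.
C = C₀ × ½·erfc(0.05696) = 1.13 × 0.4679 = 0.529 mg/L.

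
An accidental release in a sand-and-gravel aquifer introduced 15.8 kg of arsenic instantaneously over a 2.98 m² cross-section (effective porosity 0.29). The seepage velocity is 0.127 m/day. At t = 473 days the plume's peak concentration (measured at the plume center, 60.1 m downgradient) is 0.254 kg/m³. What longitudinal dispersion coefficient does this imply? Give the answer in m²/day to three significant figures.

0.872 m²/day

At the plume center C_max = M/(n_e·A·√(4πDt)), so D = M²/(4πt·(n_e·A·C_max)²).
n_e·A·C_max = 0.29 × 2.98 × 0.254 = 0.2195 kg/m.
D = 15.8²/(4π × 473 × 0.2195²) = 0.872 m²/day.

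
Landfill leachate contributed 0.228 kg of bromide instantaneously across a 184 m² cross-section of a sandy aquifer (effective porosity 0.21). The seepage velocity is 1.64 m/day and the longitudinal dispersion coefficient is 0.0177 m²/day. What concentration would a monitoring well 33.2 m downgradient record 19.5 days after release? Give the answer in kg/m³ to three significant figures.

0.000964 kg/m³

For an instantaneous plane source, C(x,t) = M/(n_e·A·√(4πDt)) · exp(−(x−vt)²/(4Dt)), with n_e·A the pore (flow) area.
Plume center vt = 1.64 × 19.5 = 31.98 m, so the well at 33.2 m is 1.22 m downgradient of the peak.
√(4πDt) = 2.083 m, giving peak height M/(n_e·A·√(4πDt)) = 0.228/(0.21 × 184 × 2.083) = 0.002833 kg/m³.
(x−vt)²/(4Dt) = (1.22)²/(4 × 0.0177 × 19.5) = 1.078; exp(−1.078) = 0.3403.
C = 0.002833 × 0.3403 = 0.000964 kg/m³.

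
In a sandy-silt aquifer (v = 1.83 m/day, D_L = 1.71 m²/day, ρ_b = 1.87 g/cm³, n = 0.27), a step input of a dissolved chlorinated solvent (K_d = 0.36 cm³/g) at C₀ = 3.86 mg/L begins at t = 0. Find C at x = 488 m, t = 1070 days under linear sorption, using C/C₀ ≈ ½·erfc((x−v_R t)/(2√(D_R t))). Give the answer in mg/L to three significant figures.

Retardation factor R = 1 + ρ_b·K_d/n = 1 + 1.87 × 0.36/0.27 = 3.493.
Sorption retards both mechanisms: v_R = v/R = 0.5239 m/day, D_R = D/R = 0.4896 m²/day.
v_R·t = 0.5239 × 1070 = 560.573 m; 2√(D_R t) = 45.78 m; argument = (488 − 560.573)/45.78 = -1.585.
C = C₀ × ½·erfc(-1.585) = 3.86 × 0.9875 = 3.81 mg/L.

3.81 mg/L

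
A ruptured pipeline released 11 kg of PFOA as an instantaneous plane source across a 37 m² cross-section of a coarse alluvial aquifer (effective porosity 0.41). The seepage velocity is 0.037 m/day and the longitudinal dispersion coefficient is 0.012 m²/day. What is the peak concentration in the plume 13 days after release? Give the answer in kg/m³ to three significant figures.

The peak of an instantaneous 1D plume sits at x = vt; there the Gaussian factor is 1 and C_max = M/(n_e·A·√(4πDt)), where n_e·A is the pore area the mass is dissolved in.
√(4πDt) = √(4π × 0.012 × 13) = 1.400 m, so C_max = 11/(0.41 × 37 × 1.400) = 0.518 kg/m³.

0.518 kg/m³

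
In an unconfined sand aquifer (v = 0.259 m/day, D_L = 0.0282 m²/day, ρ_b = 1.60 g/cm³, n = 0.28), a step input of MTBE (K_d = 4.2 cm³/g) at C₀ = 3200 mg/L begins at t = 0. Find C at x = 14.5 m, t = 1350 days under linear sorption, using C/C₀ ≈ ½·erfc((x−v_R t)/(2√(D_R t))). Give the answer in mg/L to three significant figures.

1230 mg/L

Retardation factor R = 1 + ρ_b·K_d/n = 1 + 1.60 × 4.2/0.28 = 25.00.
Sorption retards both mechanisms: v_R = v/R = 0.01036 m/day, D_R = D/R = 0.001128 m²/day.
v_R·t = 0.01036 × 1350 = 13.986 m; 2√(D_R t) = 2.468 m; argument = (14.5 − 13.986)/2.468 = 0.2083.
C = C₀ × ½·erfc(0.2083) = 3200 × 0.3842 = 1230 mg/L.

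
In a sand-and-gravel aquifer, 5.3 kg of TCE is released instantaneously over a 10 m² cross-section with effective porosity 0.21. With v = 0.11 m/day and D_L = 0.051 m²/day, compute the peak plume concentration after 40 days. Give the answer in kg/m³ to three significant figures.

The peak of an instantaneous 1D plume sits at x = vt; there the Gaussian factor is 1 and C_max = M/(n_e·A·√(4πDt)), where n_e·A is the pore area the mass is dissolved in.
√(4πDt) = √(4π × 0.051 × 40) = 5.063 m, so C_max = 5.3/(0.21 × 10 × 5.063) = 0.498 kg/m³.

0.498 kg/m³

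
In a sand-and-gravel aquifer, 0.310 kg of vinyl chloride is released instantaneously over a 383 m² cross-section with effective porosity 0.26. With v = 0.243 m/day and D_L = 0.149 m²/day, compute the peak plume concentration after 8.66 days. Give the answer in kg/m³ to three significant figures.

The peak of an instantaneous 1D plume sits at x = vt; there the Gaussian factor is 1 and C_max = M/(n_e·A·√(4πDt)), where n_e·A is the pore area the mass is dissolved in.
√(4πDt) = √(4π × 0.149 × 8.66) = 4.027 m, so C_max = 0.310/(0.26 × 383 × 4.027) = 0.000773 kg/m³.

0.000773 kg/m³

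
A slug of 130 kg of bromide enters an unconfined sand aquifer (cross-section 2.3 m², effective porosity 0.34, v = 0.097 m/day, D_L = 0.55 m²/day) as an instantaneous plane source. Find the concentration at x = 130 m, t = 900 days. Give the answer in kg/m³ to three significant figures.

For an instantaneous plane source, C(x,t) = M/(n_e·A·√(4πDt)) · exp(−(x−vt)²/(4Dt)), with n_e·A the pore (flow) area.
Plume center vt = 0.097 × 900 = 87.3 m, so the well at 130 m is 42.7 m downgradient of the peak.
√(4πDt) = 78.87 m, giving peak height M/(n_e·A·√(4πDt)) = 130/(0.34 × 2.3 × 78.87) = 2.108 kg/m³.
(x−vt)²/(4Dt) = (42.7)²/(4 × 0.55 × 900) = 0.9209; exp(−0.9209) = 0.3982.
C = 2.108 × 0.3982 = 0.839 kg/m³.

0.839 kg/m³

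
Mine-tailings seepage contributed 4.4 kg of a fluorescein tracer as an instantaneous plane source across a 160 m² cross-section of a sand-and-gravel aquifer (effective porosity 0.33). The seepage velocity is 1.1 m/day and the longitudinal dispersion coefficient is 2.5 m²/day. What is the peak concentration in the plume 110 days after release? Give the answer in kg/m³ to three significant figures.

The peak of an instantaneous 1D plume sits at x = vt; there the Gaussian factor is 1 and C_max = M/(n_e·A·√(4πDt)), where n_e·A is the pore area the mass is dissolved in.
√(4πDt) = √(4π × 2.5 × 110) = 58.79 m, so C_max = 4.4/(0.33 × 160 × 58.79) = 0.00142 kg/m³.

0.00142 kg/m³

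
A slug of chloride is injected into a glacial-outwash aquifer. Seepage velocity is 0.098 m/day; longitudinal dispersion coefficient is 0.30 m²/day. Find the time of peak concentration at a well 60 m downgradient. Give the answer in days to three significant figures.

For the 1D instantaneous-source solution, setting ∂C/∂t = 0 at fixed x gives v²t² + 2Dt − x² = 0, so t = (√(D² + v²x²) − D)/v².
√(D² + v²x²) = √(0.30² + 0.098² × 60²) = 5.888; v² = 0.009604.
t = (5.888 − 0.30)/0.009604 = 582 days (vs. the pure-advection estimate x/v = 612 d).

582 days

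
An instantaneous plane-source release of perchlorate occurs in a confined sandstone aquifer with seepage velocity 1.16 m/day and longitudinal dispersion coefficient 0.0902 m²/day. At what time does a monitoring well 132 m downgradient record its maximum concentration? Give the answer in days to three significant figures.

For the 1D instantaneous-source solution, setting ∂C/∂t = 0 at fixed x gives v²t² + 2Dt − x² = 0, so t = (√(D² + v²x²) − D)/v².
√(D² + v²x²) = √(0.0902² + 1.16² × 132²) = 153.1; v² = 1.3456.
t = (153.1 − 0.0902)/1.3456 = 114 days (vs. the pure-advection estimate x/v = 114 d).

114 days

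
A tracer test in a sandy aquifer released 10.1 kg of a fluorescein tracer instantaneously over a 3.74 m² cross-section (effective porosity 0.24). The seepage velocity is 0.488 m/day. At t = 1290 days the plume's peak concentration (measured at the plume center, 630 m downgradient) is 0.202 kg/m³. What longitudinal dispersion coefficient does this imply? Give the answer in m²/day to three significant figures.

0.191 m²/day

At the plume center C_max = M/(n_e·A·√(4πDt)), so D = M²/(4πt·(n_e·A·C_max)²).
n_e·A·C_max = 0.24 × 3.74 × 0.202 = 0.1813 kg/m.
D = 10.1²/(4π × 1290 × 0.1813²) = 0.191 m²/day.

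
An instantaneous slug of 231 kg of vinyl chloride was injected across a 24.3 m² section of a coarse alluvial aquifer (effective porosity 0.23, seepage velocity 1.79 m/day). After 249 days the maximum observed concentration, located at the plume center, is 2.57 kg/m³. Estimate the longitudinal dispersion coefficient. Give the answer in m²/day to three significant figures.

0.0827 m²/day

At the plume center C_max = M/(n_e·A·√(4πDt)), so D = M²/(4πt·(n_e·A·C_max)²).
n_e·A·C_max = 0.23 × 24.3 × 2.57 = 14.36 kg/m.
D = 231²/(4π × 249 × 14.36²) = 0.0827 m²/day.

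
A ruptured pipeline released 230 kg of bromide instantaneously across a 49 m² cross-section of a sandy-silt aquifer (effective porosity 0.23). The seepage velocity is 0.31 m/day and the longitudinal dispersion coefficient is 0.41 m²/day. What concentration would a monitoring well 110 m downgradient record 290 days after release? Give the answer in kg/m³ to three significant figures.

0.226 kg/m³

For an instantaneous plane source, C(x,t) = M/(n_e·A·√(4πDt)) · exp(−(x−vt)²/(4Dt)), with n_e·A the pore (flow) area.
Plume center vt = 0.31 × 290 = 89.9 m, so the well at 110 m is 20.1 m downgradient of the peak.
√(4πDt) = 38.65 m, giving peak height M/(n_e·A·√(4πDt)) = 230/(0.23 × 49 × 38.65) = 0.5280 kg/m³.
(x−vt)²/(4Dt) = (20.1)²/(4 × 0.41 × 290) = 0.8495; exp(−0.8495) = 0.4276.
C = 0.5280 × 0.4276 = 0.226 kg/m³.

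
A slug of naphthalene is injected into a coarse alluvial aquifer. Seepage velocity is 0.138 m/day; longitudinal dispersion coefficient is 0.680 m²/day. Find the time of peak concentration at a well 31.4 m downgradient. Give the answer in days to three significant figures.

195 days

For the 1D instantaneous-source solution, setting ∂C/∂t = 0 at fixed x gives v²t² + 2Dt − x² = 0, so t = (√(D² + v²x²) − D)/v².
√(D² + v²x²) = √(0.680² + 0.138² × 31.4²) = 4.386; v² = 0.019044.
t = (4.386 − 0.680)/0.019044 = 195 days (vs. the pure-advection estimate x/v = 228 d).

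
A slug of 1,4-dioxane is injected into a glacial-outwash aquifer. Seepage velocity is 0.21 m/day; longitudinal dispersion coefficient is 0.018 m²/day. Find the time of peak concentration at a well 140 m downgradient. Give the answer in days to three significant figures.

666 days

For the 1D instantaneous-source solution, setting ∂C/∂t = 0 at fixed x gives v²t² + 2Dt − x² = 0, so t = (√(D² + v²x²) − D)/v².
√(D² + v²x²) = √(0.018² + 0.21² × 140²) = 29.40; v² = 0.0441.
t = (29.40 − 0.018)/0.0441 = 666 days (vs. the pure-advection estimate x/v = 667 d).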